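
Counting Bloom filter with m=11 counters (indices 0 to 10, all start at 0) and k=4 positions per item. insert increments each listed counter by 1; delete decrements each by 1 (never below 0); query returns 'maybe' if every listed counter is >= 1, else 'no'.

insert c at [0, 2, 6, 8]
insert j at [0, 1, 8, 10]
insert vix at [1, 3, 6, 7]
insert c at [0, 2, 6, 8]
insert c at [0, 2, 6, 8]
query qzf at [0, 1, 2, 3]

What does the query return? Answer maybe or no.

Answer: maybe

Derivation:
Step 1: insert c at [0, 2, 6, 8] -> counters=[1,0,1,0,0,0,1,0,1,0,0]
Step 2: insert j at [0, 1, 8, 10] -> counters=[2,1,1,0,0,0,1,0,2,0,1]
Step 3: insert vix at [1, 3, 6, 7] -> counters=[2,2,1,1,0,0,2,1,2,0,1]
Step 4: insert c at [0, 2, 6, 8] -> counters=[3,2,2,1,0,0,3,1,3,0,1]
Step 5: insert c at [0, 2, 6, 8] -> counters=[4,2,3,1,0,0,4,1,4,0,1]
Query qzf: check counters[0]=4 counters[1]=2 counters[2]=3 counters[3]=1 -> maybe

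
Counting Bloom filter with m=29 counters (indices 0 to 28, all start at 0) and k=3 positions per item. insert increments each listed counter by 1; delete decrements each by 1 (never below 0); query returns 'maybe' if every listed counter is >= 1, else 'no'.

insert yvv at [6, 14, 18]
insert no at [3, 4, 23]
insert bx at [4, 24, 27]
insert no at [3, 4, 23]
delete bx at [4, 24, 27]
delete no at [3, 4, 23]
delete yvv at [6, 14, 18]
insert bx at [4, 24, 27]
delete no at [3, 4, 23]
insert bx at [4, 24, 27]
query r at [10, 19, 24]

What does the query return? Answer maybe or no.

Step 1: insert yvv at [6, 14, 18] -> counters=[0,0,0,0,0,0,1,0,0,0,0,0,0,0,1,0,0,0,1,0,0,0,0,0,0,0,0,0,0]
Step 2: insert no at [3, 4, 23] -> counters=[0,0,0,1,1,0,1,0,0,0,0,0,0,0,1,0,0,0,1,0,0,0,0,1,0,0,0,0,0]
Step 3: insert bx at [4, 24, 27] -> counters=[0,0,0,1,2,0,1,0,0,0,0,0,0,0,1,0,0,0,1,0,0,0,0,1,1,0,0,1,0]
Step 4: insert no at [3, 4, 23] -> counters=[0,0,0,2,3,0,1,0,0,0,0,0,0,0,1,0,0,0,1,0,0,0,0,2,1,0,0,1,0]
Step 5: delete bx at [4, 24, 27] -> counters=[0,0,0,2,2,0,1,0,0,0,0,0,0,0,1,0,0,0,1,0,0,0,0,2,0,0,0,0,0]
Step 6: delete no at [3, 4, 23] -> counters=[0,0,0,1,1,0,1,0,0,0,0,0,0,0,1,0,0,0,1,0,0,0,0,1,0,0,0,0,0]
Step 7: delete yvv at [6, 14, 18] -> counters=[0,0,0,1,1,0,0,0,0,0,0,0,0,0,0,0,0,0,0,0,0,0,0,1,0,0,0,0,0]
Step 8: insert bx at [4, 24, 27] -> counters=[0,0,0,1,2,0,0,0,0,0,0,0,0,0,0,0,0,0,0,0,0,0,0,1,1,0,0,1,0]
Step 9: delete no at [3, 4, 23] -> counters=[0,0,0,0,1,0,0,0,0,0,0,0,0,0,0,0,0,0,0,0,0,0,0,0,1,0,0,1,0]
Step 10: insert bx at [4, 24, 27] -> counters=[0,0,0,0,2,0,0,0,0,0,0,0,0,0,0,0,0,0,0,0,0,0,0,0,2,0,0,2,0]
Query r: check counters[10]=0 counters[19]=0 counters[24]=2 -> no

Answer: no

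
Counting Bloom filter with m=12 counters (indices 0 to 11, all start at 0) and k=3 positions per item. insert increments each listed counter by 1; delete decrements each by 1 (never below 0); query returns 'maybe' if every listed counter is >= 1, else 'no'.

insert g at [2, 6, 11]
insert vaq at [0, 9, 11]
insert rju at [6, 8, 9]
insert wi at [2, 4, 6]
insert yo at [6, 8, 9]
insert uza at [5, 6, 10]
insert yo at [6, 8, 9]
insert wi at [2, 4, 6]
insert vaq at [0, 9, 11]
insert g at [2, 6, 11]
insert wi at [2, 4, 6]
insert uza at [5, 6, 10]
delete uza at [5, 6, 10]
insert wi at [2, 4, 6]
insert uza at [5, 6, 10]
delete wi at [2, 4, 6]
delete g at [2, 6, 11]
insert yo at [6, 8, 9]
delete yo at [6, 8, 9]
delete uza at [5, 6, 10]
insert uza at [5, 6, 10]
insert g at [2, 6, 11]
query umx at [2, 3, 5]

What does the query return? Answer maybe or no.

Answer: no

Derivation:
Step 1: insert g at [2, 6, 11] -> counters=[0,0,1,0,0,0,1,0,0,0,0,1]
Step 2: insert vaq at [0, 9, 11] -> counters=[1,0,1,0,0,0,1,0,0,1,0,2]
Step 3: insert rju at [6, 8, 9] -> counters=[1,0,1,0,0,0,2,0,1,2,0,2]
Step 4: insert wi at [2, 4, 6] -> counters=[1,0,2,0,1,0,3,0,1,2,0,2]
Step 5: insert yo at [6, 8, 9] -> counters=[1,0,2,0,1,0,4,0,2,3,0,2]
Step 6: insert uza at [5, 6, 10] -> counters=[1,0,2,0,1,1,5,0,2,3,1,2]
Step 7: insert yo at [6, 8, 9] -> counters=[1,0,2,0,1,1,6,0,3,4,1,2]
Step 8: insert wi at [2, 4, 6] -> counters=[1,0,3,0,2,1,7,0,3,4,1,2]
Step 9: insert vaq at [0, 9, 11] -> counters=[2,0,3,0,2,1,7,0,3,5,1,3]
Step 10: insert g at [2, 6, 11] -> counters=[2,0,4,0,2,1,8,0,3,5,1,4]
Step 11: insert wi at [2, 4, 6] -> counters=[2,0,5,0,3,1,9,0,3,5,1,4]
Step 12: insert uza at [5, 6, 10] -> counters=[2,0,5,0,3,2,10,0,3,5,2,4]
Step 13: delete uza at [5, 6, 10] -> counters=[2,0,5,0,3,1,9,0,3,5,1,4]
Step 14: insert wi at [2, 4, 6] -> counters=[2,0,6,0,4,1,10,0,3,5,1,4]
Step 15: insert uza at [5, 6, 10] -> counters=[2,0,6,0,4,2,11,0,3,5,2,4]
Step 16: delete wi at [2, 4, 6] -> counters=[2,0,5,0,3,2,10,0,3,5,2,4]
Step 17: delete g at [2, 6, 11] -> counters=[2,0,4,0,3,2,9,0,3,5,2,3]
Step 18: insert yo at [6, 8, 9] -> counters=[2,0,4,0,3,2,10,0,4,6,2,3]
Step 19: delete yo at [6, 8, 9] -> counters=[2,0,4,0,3,2,9,0,3,5,2,3]
Step 20: delete uza at [5, 6, 10] -> counters=[2,0,4,0,3,1,8,0,3,5,1,3]
Step 21: insert uza at [5, 6, 10] -> counters=[2,0,4,0,3,2,9,0,3,5,2,3]
Step 22: insert g at [2, 6, 11] -> counters=[2,0,5,0,3,2,10,0,3,5,2,4]
Query umx: check counters[2]=5 counters[3]=0 counters[5]=2 -> no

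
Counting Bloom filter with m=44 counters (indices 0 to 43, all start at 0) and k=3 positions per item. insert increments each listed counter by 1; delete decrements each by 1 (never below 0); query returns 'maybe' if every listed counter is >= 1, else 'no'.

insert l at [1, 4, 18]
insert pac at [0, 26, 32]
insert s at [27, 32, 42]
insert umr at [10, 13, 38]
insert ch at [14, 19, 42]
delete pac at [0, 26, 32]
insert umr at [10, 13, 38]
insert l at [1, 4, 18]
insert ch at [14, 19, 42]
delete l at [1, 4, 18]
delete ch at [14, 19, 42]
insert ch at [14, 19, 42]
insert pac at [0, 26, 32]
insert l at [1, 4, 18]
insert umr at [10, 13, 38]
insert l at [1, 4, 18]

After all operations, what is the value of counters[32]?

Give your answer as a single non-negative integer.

Step 1: insert l at [1, 4, 18] -> counters=[0,1,0,0,1,0,0,0,0,0,0,0,0,0,0,0,0,0,1,0,0,0,0,0,0,0,0,0,0,0,0,0,0,0,0,0,0,0,0,0,0,0,0,0]
Step 2: insert pac at [0, 26, 32] -> counters=[1,1,0,0,1,0,0,0,0,0,0,0,0,0,0,0,0,0,1,0,0,0,0,0,0,0,1,0,0,0,0,0,1,0,0,0,0,0,0,0,0,0,0,0]
Step 3: insert s at [27, 32, 42] -> counters=[1,1,0,0,1,0,0,0,0,0,0,0,0,0,0,0,0,0,1,0,0,0,0,0,0,0,1,1,0,0,0,0,2,0,0,0,0,0,0,0,0,0,1,0]
Step 4: insert umr at [10, 13, 38] -> counters=[1,1,0,0,1,0,0,0,0,0,1,0,0,1,0,0,0,0,1,0,0,0,0,0,0,0,1,1,0,0,0,0,2,0,0,0,0,0,1,0,0,0,1,0]
Step 5: insert ch at [14, 19, 42] -> counters=[1,1,0,0,1,0,0,0,0,0,1,0,0,1,1,0,0,0,1,1,0,0,0,0,0,0,1,1,0,0,0,0,2,0,0,0,0,0,1,0,0,0,2,0]
Step 6: delete pac at [0, 26, 32] -> counters=[0,1,0,0,1,0,0,0,0,0,1,0,0,1,1,0,0,0,1,1,0,0,0,0,0,0,0,1,0,0,0,0,1,0,0,0,0,0,1,0,0,0,2,0]
Step 7: insert umr at [10, 13, 38] -> counters=[0,1,0,0,1,0,0,0,0,0,2,0,0,2,1,0,0,0,1,1,0,0,0,0,0,0,0,1,0,0,0,0,1,0,0,0,0,0,2,0,0,0,2,0]
Step 8: insert l at [1, 4, 18] -> counters=[0,2,0,0,2,0,0,0,0,0,2,0,0,2,1,0,0,0,2,1,0,0,0,0,0,0,0,1,0,0,0,0,1,0,0,0,0,0,2,0,0,0,2,0]
Step 9: insert ch at [14, 19, 42] -> counters=[0,2,0,0,2,0,0,0,0,0,2,0,0,2,2,0,0,0,2,2,0,0,0,0,0,0,0,1,0,0,0,0,1,0,0,0,0,0,2,0,0,0,3,0]
Step 10: delete l at [1, 4, 18] -> counters=[0,1,0,0,1,0,0,0,0,0,2,0,0,2,2,0,0,0,1,2,0,0,0,0,0,0,0,1,0,0,0,0,1,0,0,0,0,0,2,0,0,0,3,0]
Step 11: delete ch at [14, 19, 42] -> counters=[0,1,0,0,1,0,0,0,0,0,2,0,0,2,1,0,0,0,1,1,0,0,0,0,0,0,0,1,0,0,0,0,1,0,0,0,0,0,2,0,0,0,2,0]
Step 12: insert ch at [14, 19, 42] -> counters=[0,1,0,0,1,0,0,0,0,0,2,0,0,2,2,0,0,0,1,2,0,0,0,0,0,0,0,1,0,0,0,0,1,0,0,0,0,0,2,0,0,0,3,0]
Step 13: insert pac at [0, 26, 32] -> counters=[1,1,0,0,1,0,0,0,0,0,2,0,0,2,2,0,0,0,1,2,0,0,0,0,0,0,1,1,0,0,0,0,2,0,0,0,0,0,2,0,0,0,3,0]
Step 14: insert l at [1, 4, 18] -> counters=[1,2,0,0,2,0,0,0,0,0,2,0,0,2,2,0,0,0,2,2,0,0,0,0,0,0,1,1,0,0,0,0,2,0,0,0,0,0,2,0,0,0,3,0]
Step 15: insert umr at [10, 13, 38] -> counters=[1,2,0,0,2,0,0,0,0,0,3,0,0,3,2,0,0,0,2,2,0,0,0,0,0,0,1,1,0,0,0,0,2,0,0,0,0,0,3,0,0,0,3,0]
Step 16: insert l at [1, 4, 18] -> counters=[1,3,0,0,3,0,0,0,0,0,3,0,0,3,2,0,0,0,3,2,0,0,0,0,0,0,1,1,0,0,0,0,2,0,0,0,0,0,3,0,0,0,3,0]
Final counters=[1,3,0,0,3,0,0,0,0,0,3,0,0,3,2,0,0,0,3,2,0,0,0,0,0,0,1,1,0,0,0,0,2,0,0,0,0,0,3,0,0,0,3,0] -> counters[32]=2

Answer: 2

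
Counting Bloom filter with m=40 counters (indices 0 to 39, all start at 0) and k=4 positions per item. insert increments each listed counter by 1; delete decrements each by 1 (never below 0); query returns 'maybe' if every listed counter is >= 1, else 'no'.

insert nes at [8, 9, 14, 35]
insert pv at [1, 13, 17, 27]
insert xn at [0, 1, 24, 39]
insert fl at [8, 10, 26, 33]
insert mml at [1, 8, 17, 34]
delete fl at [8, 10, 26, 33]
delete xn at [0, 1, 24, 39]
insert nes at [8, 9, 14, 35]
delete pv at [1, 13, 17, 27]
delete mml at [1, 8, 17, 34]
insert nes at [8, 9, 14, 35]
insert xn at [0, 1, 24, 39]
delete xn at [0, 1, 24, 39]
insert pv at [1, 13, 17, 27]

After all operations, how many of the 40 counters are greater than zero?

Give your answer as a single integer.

Step 1: insert nes at [8, 9, 14, 35] -> counters=[0,0,0,0,0,0,0,0,1,1,0,0,0,0,1,0,0,0,0,0,0,0,0,0,0,0,0,0,0,0,0,0,0,0,0,1,0,0,0,0]
Step 2: insert pv at [1, 13, 17, 27] -> counters=[0,1,0,0,0,0,0,0,1,1,0,0,0,1,1,0,0,1,0,0,0,0,0,0,0,0,0,1,0,0,0,0,0,0,0,1,0,0,0,0]
Step 3: insert xn at [0, 1, 24, 39] -> counters=[1,2,0,0,0,0,0,0,1,1,0,0,0,1,1,0,0,1,0,0,0,0,0,0,1,0,0,1,0,0,0,0,0,0,0,1,0,0,0,1]
Step 4: insert fl at [8, 10, 26, 33] -> counters=[1,2,0,0,0,0,0,0,2,1,1,0,0,1,1,0,0,1,0,0,0,0,0,0,1,0,1,1,0,0,0,0,0,1,0,1,0,0,0,1]
Step 5: insert mml at [1, 8, 17, 34] -> counters=[1,3,0,0,0,0,0,0,3,1,1,0,0,1,1,0,0,2,0,0,0,0,0,0,1,0,1,1,0,0,0,0,0,1,1,1,0,0,0,1]
Step 6: delete fl at [8, 10, 26, 33] -> counters=[1,3,0,0,0,0,0,0,2,1,0,0,0,1,1,0,0,2,0,0,0,0,0,0,1,0,0,1,0,0,0,0,0,0,1,1,0,0,0,1]
Step 7: delete xn at [0, 1, 24, 39] -> counters=[0,2,0,0,0,0,0,0,2,1,0,0,0,1,1,0,0,2,0,0,0,0,0,0,0,0,0,1,0,0,0,0,0,0,1,1,0,0,0,0]
Step 8: insert nes at [8, 9, 14, 35] -> counters=[0,2,0,0,0,0,0,0,3,2,0,0,0,1,2,0,0,2,0,0,0,0,0,0,0,0,0,1,0,0,0,0,0,0,1,2,0,0,0,0]
Step 9: delete pv at [1, 13, 17, 27] -> counters=[0,1,0,0,0,0,0,0,3,2,0,0,0,0,2,0,0,1,0,0,0,0,0,0,0,0,0,0,0,0,0,0,0,0,1,2,0,0,0,0]
Step 10: delete mml at [1, 8, 17, 34] -> counters=[0,0,0,0,0,0,0,0,2,2,0,0,0,0,2,0,0,0,0,0,0,0,0,0,0,0,0,0,0,0,0,0,0,0,0,2,0,0,0,0]
Step 11: insert nes at [8, 9, 14, 35] -> counters=[0,0,0,0,0,0,0,0,3,3,0,0,0,0,3,0,0,0,0,0,0,0,0,0,0,0,0,0,0,0,0,0,0,0,0,3,0,0,0,0]
Step 12: insert xn at [0, 1, 24, 39] -> counters=[1,1,0,0,0,0,0,0,3,3,0,0,0,0,3,0,0,0,0,0,0,0,0,0,1,0,0,0,0,0,0,0,0,0,0,3,0,0,0,1]
Step 13: delete xn at [0, 1, 24, 39] -> counters=[0,0,0,0,0,0,0,0,3,3,0,0,0,0,3,0,0,0,0,0,0,0,0,0,0,0,0,0,0,0,0,0,0,0,0,3,0,0,0,0]
Step 14: insert pv at [1, 13, 17, 27] -> counters=[0,1,0,0,0,0,0,0,3,3,0,0,0,1,3,0,0,1,0,0,0,0,0,0,0,0,0,1,0,0,0,0,0,0,0,3,0,0,0,0]
Final counters=[0,1,0,0,0,0,0,0,3,3,0,0,0,1,3,0,0,1,0,0,0,0,0,0,0,0,0,1,0,0,0,0,0,0,0,3,0,0,0,0] -> 8 nonzero

Answer: 8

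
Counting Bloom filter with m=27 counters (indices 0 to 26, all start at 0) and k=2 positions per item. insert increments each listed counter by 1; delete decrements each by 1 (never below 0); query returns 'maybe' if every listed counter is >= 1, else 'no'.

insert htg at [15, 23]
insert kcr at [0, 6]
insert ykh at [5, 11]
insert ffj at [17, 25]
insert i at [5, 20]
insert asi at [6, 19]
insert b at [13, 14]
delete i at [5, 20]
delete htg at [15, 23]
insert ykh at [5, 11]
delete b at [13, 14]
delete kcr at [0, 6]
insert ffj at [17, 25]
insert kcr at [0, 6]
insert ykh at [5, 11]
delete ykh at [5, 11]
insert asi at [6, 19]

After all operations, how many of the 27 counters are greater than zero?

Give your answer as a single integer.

Step 1: insert htg at [15, 23] -> counters=[0,0,0,0,0,0,0,0,0,0,0,0,0,0,0,1,0,0,0,0,0,0,0,1,0,0,0]
Step 2: insert kcr at [0, 6] -> counters=[1,0,0,0,0,0,1,0,0,0,0,0,0,0,0,1,0,0,0,0,0,0,0,1,0,0,0]
Step 3: insert ykh at [5, 11] -> counters=[1,0,0,0,0,1,1,0,0,0,0,1,0,0,0,1,0,0,0,0,0,0,0,1,0,0,0]
Step 4: insert ffj at [17, 25] -> counters=[1,0,0,0,0,1,1,0,0,0,0,1,0,0,0,1,0,1,0,0,0,0,0,1,0,1,0]
Step 5: insert i at [5, 20] -> counters=[1,0,0,0,0,2,1,0,0,0,0,1,0,0,0,1,0,1,0,0,1,0,0,1,0,1,0]
Step 6: insert asi at [6, 19] -> counters=[1,0,0,0,0,2,2,0,0,0,0,1,0,0,0,1,0,1,0,1,1,0,0,1,0,1,0]
Step 7: insert b at [13, 14] -> counters=[1,0,0,0,0,2,2,0,0,0,0,1,0,1,1,1,0,1,0,1,1,0,0,1,0,1,0]
Step 8: delete i at [5, 20] -> counters=[1,0,0,0,0,1,2,0,0,0,0,1,0,1,1,1,0,1,0,1,0,0,0,1,0,1,0]
Step 9: delete htg at [15, 23] -> counters=[1,0,0,0,0,1,2,0,0,0,0,1,0,1,1,0,0,1,0,1,0,0,0,0,0,1,0]
Step 10: insert ykh at [5, 11] -> counters=[1,0,0,0,0,2,2,0,0,0,0,2,0,1,1,0,0,1,0,1,0,0,0,0,0,1,0]
Step 11: delete b at [13, 14] -> counters=[1,0,0,0,0,2,2,0,0,0,0,2,0,0,0,0,0,1,0,1,0,0,0,0,0,1,0]
Step 12: delete kcr at [0, 6] -> counters=[0,0,0,0,0,2,1,0,0,0,0,2,0,0,0,0,0,1,0,1,0,0,0,0,0,1,0]
Step 13: insert ffj at [17, 25] -> counters=[0,0,0,0,0,2,1,0,0,0,0,2,0,0,0,0,0,2,0,1,0,0,0,0,0,2,0]
Step 14: insert kcr at [0, 6] -> counters=[1,0,0,0,0,2,2,0,0,0,0,2,0,0,0,0,0,2,0,1,0,0,0,0,0,2,0]
Step 15: insert ykh at [5, 11] -> counters=[1,0,0,0,0,3,2,0,0,0,0,3,0,0,0,0,0,2,0,1,0,0,0,0,0,2,0]
Step 16: delete ykh at [5, 11] -> counters=[1,0,0,0,0,2,2,0,0,0,0,2,0,0,0,0,0,2,0,1,0,0,0,0,0,2,0]
Step 17: insert asi at [6, 19] -> counters=[1,0,0,0,0,2,3,0,0,0,0,2,0,0,0,0,0,2,0,2,0,0,0,0,0,2,0]
Final counters=[1,0,0,0,0,2,3,0,0,0,0,2,0,0,0,0,0,2,0,2,0,0,0,0,0,2,0] -> 7 nonzero

Answer: 7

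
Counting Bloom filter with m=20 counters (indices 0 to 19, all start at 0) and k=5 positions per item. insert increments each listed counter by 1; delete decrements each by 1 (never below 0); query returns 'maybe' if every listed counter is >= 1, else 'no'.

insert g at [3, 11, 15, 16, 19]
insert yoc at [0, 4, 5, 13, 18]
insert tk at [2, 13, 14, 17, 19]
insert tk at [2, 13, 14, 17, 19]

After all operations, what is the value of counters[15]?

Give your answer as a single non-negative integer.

Answer: 1

Derivation:
Step 1: insert g at [3, 11, 15, 16, 19] -> counters=[0,0,0,1,0,0,0,0,0,0,0,1,0,0,0,1,1,0,0,1]
Step 2: insert yoc at [0, 4, 5, 13, 18] -> counters=[1,0,0,1,1,1,0,0,0,0,0,1,0,1,0,1,1,0,1,1]
Step 3: insert tk at [2, 13, 14, 17, 19] -> counters=[1,0,1,1,1,1,0,0,0,0,0,1,0,2,1,1,1,1,1,2]
Step 4: insert tk at [2, 13, 14, 17, 19] -> counters=[1,0,2,1,1,1,0,0,0,0,0,1,0,3,2,1,1,2,1,3]
Final counters=[1,0,2,1,1,1,0,0,0,0,0,1,0,3,2,1,1,2,1,3] -> counters[15]=1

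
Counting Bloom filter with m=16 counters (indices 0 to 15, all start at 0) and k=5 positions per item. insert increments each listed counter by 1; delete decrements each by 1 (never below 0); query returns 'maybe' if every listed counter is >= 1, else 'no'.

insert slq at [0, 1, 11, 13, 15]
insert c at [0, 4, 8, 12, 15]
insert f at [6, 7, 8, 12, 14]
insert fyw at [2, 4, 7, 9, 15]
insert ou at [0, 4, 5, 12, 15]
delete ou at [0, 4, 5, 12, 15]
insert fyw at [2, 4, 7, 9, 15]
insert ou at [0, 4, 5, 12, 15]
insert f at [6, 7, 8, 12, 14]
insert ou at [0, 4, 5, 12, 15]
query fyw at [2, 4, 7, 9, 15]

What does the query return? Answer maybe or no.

Answer: maybe

Derivation:
Step 1: insert slq at [0, 1, 11, 13, 15] -> counters=[1,1,0,0,0,0,0,0,0,0,0,1,0,1,0,1]
Step 2: insert c at [0, 4, 8, 12, 15] -> counters=[2,1,0,0,1,0,0,0,1,0,0,1,1,1,0,2]
Step 3: insert f at [6, 7, 8, 12, 14] -> counters=[2,1,0,0,1,0,1,1,2,0,0,1,2,1,1,2]
Step 4: insert fyw at [2, 4, 7, 9, 15] -> counters=[2,1,1,0,2,0,1,2,2,1,0,1,2,1,1,3]
Step 5: insert ou at [0, 4, 5, 12, 15] -> counters=[3,1,1,0,3,1,1,2,2,1,0,1,3,1,1,4]
Step 6: delete ou at [0, 4, 5, 12, 15] -> counters=[2,1,1,0,2,0,1,2,2,1,0,1,2,1,1,3]
Step 7: insert fyw at [2, 4, 7, 9, 15] -> counters=[2,1,2,0,3,0,1,3,2,2,0,1,2,1,1,4]
Step 8: insert ou at [0, 4, 5, 12, 15] -> counters=[3,1,2,0,4,1,1,3,2,2,0,1,3,1,1,5]
Step 9: insert f at [6, 7, 8, 12, 14] -> counters=[3,1,2,0,4,1,2,4,3,2,0,1,4,1,2,5]
Step 10: insert ou at [0, 4, 5, 12, 15] -> counters=[4,1,2,0,5,2,2,4,3,2,0,1,5,1,2,6]
Query fyw: check counters[2]=2 counters[4]=5 counters[7]=4 counters[9]=2 counters[15]=6 -> maybe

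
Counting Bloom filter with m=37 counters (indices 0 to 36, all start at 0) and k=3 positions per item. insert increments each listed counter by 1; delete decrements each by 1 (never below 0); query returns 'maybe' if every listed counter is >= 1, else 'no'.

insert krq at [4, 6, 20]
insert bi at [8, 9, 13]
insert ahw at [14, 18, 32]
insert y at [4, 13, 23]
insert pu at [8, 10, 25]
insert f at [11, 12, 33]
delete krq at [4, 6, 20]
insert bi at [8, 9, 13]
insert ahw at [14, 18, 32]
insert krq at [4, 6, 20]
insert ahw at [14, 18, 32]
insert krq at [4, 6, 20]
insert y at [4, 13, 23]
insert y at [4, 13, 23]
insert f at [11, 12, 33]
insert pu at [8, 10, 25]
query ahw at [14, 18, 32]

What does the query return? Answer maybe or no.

Answer: maybe

Derivation:
Step 1: insert krq at [4, 6, 20] -> counters=[0,0,0,0,1,0,1,0,0,0,0,0,0,0,0,0,0,0,0,0,1,0,0,0,0,0,0,0,0,0,0,0,0,0,0,0,0]
Step 2: insert bi at [8, 9, 13] -> counters=[0,0,0,0,1,0,1,0,1,1,0,0,0,1,0,0,0,0,0,0,1,0,0,0,0,0,0,0,0,0,0,0,0,0,0,0,0]
Step 3: insert ahw at [14, 18, 32] -> counters=[0,0,0,0,1,0,1,0,1,1,0,0,0,1,1,0,0,0,1,0,1,0,0,0,0,0,0,0,0,0,0,0,1,0,0,0,0]
Step 4: insert y at [4, 13, 23] -> counters=[0,0,0,0,2,0,1,0,1,1,0,0,0,2,1,0,0,0,1,0,1,0,0,1,0,0,0,0,0,0,0,0,1,0,0,0,0]
Step 5: insert pu at [8, 10, 25] -> counters=[0,0,0,0,2,0,1,0,2,1,1,0,0,2,1,0,0,0,1,0,1,0,0,1,0,1,0,0,0,0,0,0,1,0,0,0,0]
Step 6: insert f at [11, 12, 33] -> counters=[0,0,0,0,2,0,1,0,2,1,1,1,1,2,1,0,0,0,1,0,1,0,0,1,0,1,0,0,0,0,0,0,1,1,0,0,0]
Step 7: delete krq at [4, 6, 20] -> counters=[0,0,0,0,1,0,0,0,2,1,1,1,1,2,1,0,0,0,1,0,0,0,0,1,0,1,0,0,0,0,0,0,1,1,0,0,0]
Step 8: insert bi at [8, 9, 13] -> counters=[0,0,0,0,1,0,0,0,3,2,1,1,1,3,1,0,0,0,1,0,0,0,0,1,0,1,0,0,0,0,0,0,1,1,0,0,0]
Step 9: insert ahw at [14, 18, 32] -> counters=[0,0,0,0,1,0,0,0,3,2,1,1,1,3,2,0,0,0,2,0,0,0,0,1,0,1,0,0,0,0,0,0,2,1,0,0,0]
Step 10: insert krq at [4, 6, 20] -> counters=[0,0,0,0,2,0,1,0,3,2,1,1,1,3,2,0,0,0,2,0,1,0,0,1,0,1,0,0,0,0,0,0,2,1,0,0,0]
Step 11: insert ahw at [14, 18, 32] -> counters=[0,0,0,0,2,0,1,0,3,2,1,1,1,3,3,0,0,0,3,0,1,0,0,1,0,1,0,0,0,0,0,0,3,1,0,0,0]
Step 12: insert krq at [4, 6, 20] -> counters=[0,0,0,0,3,0,2,0,3,2,1,1,1,3,3,0,0,0,3,0,2,0,0,1,0,1,0,0,0,0,0,0,3,1,0,0,0]
Step 13: insert y at [4, 13, 23] -> counters=[0,0,0,0,4,0,2,0,3,2,1,1,1,4,3,0,0,0,3,0,2,0,0,2,0,1,0,0,0,0,0,0,3,1,0,0,0]
Step 14: insert y at [4, 13, 23] -> counters=[0,0,0,0,5,0,2,0,3,2,1,1,1,5,3,0,0,0,3,0,2,0,0,3,0,1,0,0,0,0,0,0,3,1,0,0,0]
Step 15: insert f at [11, 12, 33] -> counters=[0,0,0,0,5,0,2,0,3,2,1,2,2,5,3,0,0,0,3,0,2,0,0,3,0,1,0,0,0,0,0,0,3,2,0,0,0]
Step 16: insert pu at [8, 10, 25] -> counters=[0,0,0,0,5,0,2,0,4,2,2,2,2,5,3,0,0,0,3,0,2,0,0,3,0,2,0,0,0,0,0,0,3,2,0,0,0]
Query ahw: check counters[14]=3 counters[18]=3 counters[32]=3 -> maybe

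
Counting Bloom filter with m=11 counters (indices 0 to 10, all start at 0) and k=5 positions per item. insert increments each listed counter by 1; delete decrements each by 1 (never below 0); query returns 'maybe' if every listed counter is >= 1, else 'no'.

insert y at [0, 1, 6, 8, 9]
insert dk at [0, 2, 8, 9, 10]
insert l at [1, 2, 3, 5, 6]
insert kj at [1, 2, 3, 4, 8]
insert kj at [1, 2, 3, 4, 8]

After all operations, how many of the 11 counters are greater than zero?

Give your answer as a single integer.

Step 1: insert y at [0, 1, 6, 8, 9] -> counters=[1,1,0,0,0,0,1,0,1,1,0]
Step 2: insert dk at [0, 2, 8, 9, 10] -> counters=[2,1,1,0,0,0,1,0,2,2,1]
Step 3: insert l at [1, 2, 3, 5, 6] -> counters=[2,2,2,1,0,1,2,0,2,2,1]
Step 4: insert kj at [1, 2, 3, 4, 8] -> counters=[2,3,3,2,1,1,2,0,3,2,1]
Step 5: insert kj at [1, 2, 3, 4, 8] -> counters=[2,4,4,3,2,1,2,0,4,2,1]
Final counters=[2,4,4,3,2,1,2,0,4,2,1] -> 10 nonzero

Answer: 10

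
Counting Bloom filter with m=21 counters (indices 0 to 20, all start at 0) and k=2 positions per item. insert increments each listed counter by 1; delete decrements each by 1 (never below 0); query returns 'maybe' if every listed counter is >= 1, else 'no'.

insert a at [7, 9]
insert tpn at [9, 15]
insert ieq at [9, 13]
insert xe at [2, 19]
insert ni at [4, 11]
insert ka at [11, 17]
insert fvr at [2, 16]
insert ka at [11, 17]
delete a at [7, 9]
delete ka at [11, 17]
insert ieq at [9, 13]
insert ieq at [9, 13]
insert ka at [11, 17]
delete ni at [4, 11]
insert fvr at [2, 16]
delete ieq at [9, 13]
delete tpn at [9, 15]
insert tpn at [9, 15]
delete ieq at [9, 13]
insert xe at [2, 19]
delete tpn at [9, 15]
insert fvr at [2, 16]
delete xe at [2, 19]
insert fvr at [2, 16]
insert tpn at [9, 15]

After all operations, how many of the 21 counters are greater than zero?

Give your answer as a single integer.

Step 1: insert a at [7, 9] -> counters=[0,0,0,0,0,0,0,1,0,1,0,0,0,0,0,0,0,0,0,0,0]
Step 2: insert tpn at [9, 15] -> counters=[0,0,0,0,0,0,0,1,0,2,0,0,0,0,0,1,0,0,0,0,0]
Step 3: insert ieq at [9, 13] -> counters=[0,0,0,0,0,0,0,1,0,3,0,0,0,1,0,1,0,0,0,0,0]
Step 4: insert xe at [2, 19] -> counters=[0,0,1,0,0,0,0,1,0,3,0,0,0,1,0,1,0,0,0,1,0]
Step 5: insert ni at [4, 11] -> counters=[0,0,1,0,1,0,0,1,0,3,0,1,0,1,0,1,0,0,0,1,0]
Step 6: insert ka at [11, 17] -> counters=[0,0,1,0,1,0,0,1,0,3,0,2,0,1,0,1,0,1,0,1,0]
Step 7: insert fvr at [2, 16] -> counters=[0,0,2,0,1,0,0,1,0,3,0,2,0,1,0,1,1,1,0,1,0]
Step 8: insert ka at [11, 17] -> counters=[0,0,2,0,1,0,0,1,0,3,0,3,0,1,0,1,1,2,0,1,0]
Step 9: delete a at [7, 9] -> counters=[0,0,2,0,1,0,0,0,0,2,0,3,0,1,0,1,1,2,0,1,0]
Step 10: delete ka at [11, 17] -> counters=[0,0,2,0,1,0,0,0,0,2,0,2,0,1,0,1,1,1,0,1,0]
Step 11: insert ieq at [9, 13] -> counters=[0,0,2,0,1,0,0,0,0,3,0,2,0,2,0,1,1,1,0,1,0]
Step 12: insert ieq at [9, 13] -> counters=[0,0,2,0,1,0,0,0,0,4,0,2,0,3,0,1,1,1,0,1,0]
Step 13: insert ka at [11, 17] -> counters=[0,0,2,0,1,0,0,0,0,4,0,3,0,3,0,1,1,2,0,1,0]
Step 14: delete ni at [4, 11] -> counters=[0,0,2,0,0,0,0,0,0,4,0,2,0,3,0,1,1,2,0,1,0]
Step 15: insert fvr at [2, 16] -> counters=[0,0,3,0,0,0,0,0,0,4,0,2,0,3,0,1,2,2,0,1,0]
Step 16: delete ieq at [9, 13] -> counters=[0,0,3,0,0,0,0,0,0,3,0,2,0,2,0,1,2,2,0,1,0]
Step 17: delete tpn at [9, 15] -> counters=[0,0,3,0,0,0,0,0,0,2,0,2,0,2,0,0,2,2,0,1,0]
Step 18: insert tpn at [9, 15] -> counters=[0,0,3,0,0,0,0,0,0,3,0,2,0,2,0,1,2,2,0,1,0]
Step 19: delete ieq at [9, 13] -> counters=[0,0,3,0,0,0,0,0,0,2,0,2,0,1,0,1,2,2,0,1,0]
Step 20: insert xe at [2, 19] -> counters=[0,0,4,0,0,0,0,0,0,2,0,2,0,1,0,1,2,2,0,2,0]
Step 21: delete tpn at [9, 15] -> counters=[0,0,4,0,0,0,0,0,0,1,0,2,0,1,0,0,2,2,0,2,0]
Step 22: insert fvr at [2, 16] -> counters=[0,0,5,0,0,0,0,0,0,1,0,2,0,1,0,0,3,2,0,2,0]
Step 23: delete xe at [2, 19] -> counters=[0,0,4,0,0,0,0,0,0,1,0,2,0,1,0,0,3,2,0,1,0]
Step 24: insert fvr at [2, 16] -> counters=[0,0,5,0,0,0,0,0,0,1,0,2,0,1,0,0,4,2,0,1,0]
Step 25: insert tpn at [9, 15] -> counters=[0,0,5,0,0,0,0,0,0,2,0,2,0,1,0,1,4,2,0,1,0]
Final counters=[0,0,5,0,0,0,0,0,0,2,0,2,0,1,0,1,4,2,0,1,0] -> 8 nonzero

Answer: 8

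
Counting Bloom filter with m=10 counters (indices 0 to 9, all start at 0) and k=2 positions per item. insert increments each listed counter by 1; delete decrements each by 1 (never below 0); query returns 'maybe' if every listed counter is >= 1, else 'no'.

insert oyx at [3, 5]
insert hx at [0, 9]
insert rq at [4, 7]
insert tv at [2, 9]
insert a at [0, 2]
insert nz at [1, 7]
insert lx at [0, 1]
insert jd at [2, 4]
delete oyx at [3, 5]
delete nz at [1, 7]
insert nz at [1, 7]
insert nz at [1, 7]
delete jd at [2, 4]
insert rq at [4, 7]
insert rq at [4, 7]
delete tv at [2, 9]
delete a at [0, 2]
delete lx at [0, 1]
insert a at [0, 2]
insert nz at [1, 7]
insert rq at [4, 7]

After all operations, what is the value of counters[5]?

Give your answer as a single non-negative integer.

Step 1: insert oyx at [3, 5] -> counters=[0,0,0,1,0,1,0,0,0,0]
Step 2: insert hx at [0, 9] -> counters=[1,0,0,1,0,1,0,0,0,1]
Step 3: insert rq at [4, 7] -> counters=[1,0,0,1,1,1,0,1,0,1]
Step 4: insert tv at [2, 9] -> counters=[1,0,1,1,1,1,0,1,0,2]
Step 5: insert a at [0, 2] -> counters=[2,0,2,1,1,1,0,1,0,2]
Step 6: insert nz at [1, 7] -> counters=[2,1,2,1,1,1,0,2,0,2]
Step 7: insert lx at [0, 1] -> counters=[3,2,2,1,1,1,0,2,0,2]
Step 8: insert jd at [2, 4] -> counters=[3,2,3,1,2,1,0,2,0,2]
Step 9: delete oyx at [3, 5] -> counters=[3,2,3,0,2,0,0,2,0,2]
Step 10: delete nz at [1, 7] -> counters=[3,1,3,0,2,0,0,1,0,2]
Step 11: insert nz at [1, 7] -> counters=[3,2,3,0,2,0,0,2,0,2]
Step 12: insert nz at [1, 7] -> counters=[3,3,3,0,2,0,0,3,0,2]
Step 13: delete jd at [2, 4] -> counters=[3,3,2,0,1,0,0,3,0,2]
Step 14: insert rq at [4, 7] -> counters=[3,3,2,0,2,0,0,4,0,2]
Step 15: insert rq at [4, 7] -> counters=[3,3,2,0,3,0,0,5,0,2]
Step 16: delete tv at [2, 9] -> counters=[3,3,1,0,3,0,0,5,0,1]
Step 17: delete a at [0, 2] -> counters=[2,3,0,0,3,0,0,5,0,1]
Step 18: delete lx at [0, 1] -> counters=[1,2,0,0,3,0,0,5,0,1]
Step 19: insert a at [0, 2] -> counters=[2,2,1,0,3,0,0,5,0,1]
Step 20: insert nz at [1, 7] -> counters=[2,3,1,0,3,0,0,6,0,1]
Step 21: insert rq at [4, 7] -> counters=[2,3,1,0,4,0,0,7,0,1]
Final counters=[2,3,1,0,4,0,0,7,0,1] -> counters[5]=0

Answer: 0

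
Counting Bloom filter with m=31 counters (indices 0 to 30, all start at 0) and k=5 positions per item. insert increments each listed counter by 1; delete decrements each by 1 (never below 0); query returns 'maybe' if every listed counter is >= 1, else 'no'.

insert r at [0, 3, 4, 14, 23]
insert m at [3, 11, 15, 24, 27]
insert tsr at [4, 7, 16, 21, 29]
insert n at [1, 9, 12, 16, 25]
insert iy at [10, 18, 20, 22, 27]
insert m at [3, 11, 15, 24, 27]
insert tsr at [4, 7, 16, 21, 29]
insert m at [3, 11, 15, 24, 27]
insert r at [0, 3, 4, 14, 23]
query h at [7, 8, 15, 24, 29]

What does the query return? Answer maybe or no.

Answer: no

Derivation:
Step 1: insert r at [0, 3, 4, 14, 23] -> counters=[1,0,0,1,1,0,0,0,0,0,0,0,0,0,1,0,0,0,0,0,0,0,0,1,0,0,0,0,0,0,0]
Step 2: insert m at [3, 11, 15, 24, 27] -> counters=[1,0,0,2,1,0,0,0,0,0,0,1,0,0,1,1,0,0,0,0,0,0,0,1,1,0,0,1,0,0,0]
Step 3: insert tsr at [4, 7, 16, 21, 29] -> counters=[1,0,0,2,2,0,0,1,0,0,0,1,0,0,1,1,1,0,0,0,0,1,0,1,1,0,0,1,0,1,0]
Step 4: insert n at [1, 9, 12, 16, 25] -> counters=[1,1,0,2,2,0,0,1,0,1,0,1,1,0,1,1,2,0,0,0,0,1,0,1,1,1,0,1,0,1,0]
Step 5: insert iy at [10, 18, 20, 22, 27] -> counters=[1,1,0,2,2,0,0,1,0,1,1,1,1,0,1,1,2,0,1,0,1,1,1,1,1,1,0,2,0,1,0]
Step 6: insert m at [3, 11, 15, 24, 27] -> counters=[1,1,0,3,2,0,0,1,0,1,1,2,1,0,1,2,2,0,1,0,1,1,1,1,2,1,0,3,0,1,0]
Step 7: insert tsr at [4, 7, 16, 21, 29] -> counters=[1,1,0,3,3,0,0,2,0,1,1,2,1,0,1,2,3,0,1,0,1,2,1,1,2,1,0,3,0,2,0]
Step 8: insert m at [3, 11, 15, 24, 27] -> counters=[1,1,0,4,3,0,0,2,0,1,1,3,1,0,1,3,3,0,1,0,1,2,1,1,3,1,0,4,0,2,0]
Step 9: insert r at [0, 3, 4, 14, 23] -> counters=[2,1,0,5,4,0,0,2,0,1,1,3,1,0,2,3,3,0,1,0,1,2,1,2,3,1,0,4,0,2,0]
Query h: check counters[7]=2 counters[8]=0 counters[15]=3 counters[24]=3 counters[29]=2 -> no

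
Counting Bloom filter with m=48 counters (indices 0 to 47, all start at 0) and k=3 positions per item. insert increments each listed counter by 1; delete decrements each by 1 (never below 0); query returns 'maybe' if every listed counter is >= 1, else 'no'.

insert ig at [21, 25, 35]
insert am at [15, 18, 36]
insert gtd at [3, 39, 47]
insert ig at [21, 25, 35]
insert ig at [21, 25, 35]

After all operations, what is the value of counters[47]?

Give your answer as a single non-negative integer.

Step 1: insert ig at [21, 25, 35] -> counters=[0,0,0,0,0,0,0,0,0,0,0,0,0,0,0,0,0,0,0,0,0,1,0,0,0,1,0,0,0,0,0,0,0,0,0,1,0,0,0,0,0,0,0,0,0,0,0,0]
Step 2: insert am at [15, 18, 36] -> counters=[0,0,0,0,0,0,0,0,0,0,0,0,0,0,0,1,0,0,1,0,0,1,0,0,0,1,0,0,0,0,0,0,0,0,0,1,1,0,0,0,0,0,0,0,0,0,0,0]
Step 3: insert gtd at [3, 39, 47] -> counters=[0,0,0,1,0,0,0,0,0,0,0,0,0,0,0,1,0,0,1,0,0,1,0,0,0,1,0,0,0,0,0,0,0,0,0,1,1,0,0,1,0,0,0,0,0,0,0,1]
Step 4: insert ig at [21, 25, 35] -> counters=[0,0,0,1,0,0,0,0,0,0,0,0,0,0,0,1,0,0,1,0,0,2,0,0,0,2,0,0,0,0,0,0,0,0,0,2,1,0,0,1,0,0,0,0,0,0,0,1]
Step 5: insert ig at [21, 25, 35] -> counters=[0,0,0,1,0,0,0,0,0,0,0,0,0,0,0,1,0,0,1,0,0,3,0,0,0,3,0,0,0,0,0,0,0,0,0,3,1,0,0,1,0,0,0,0,0,0,0,1]
Final counters=[0,0,0,1,0,0,0,0,0,0,0,0,0,0,0,1,0,0,1,0,0,3,0,0,0,3,0,0,0,0,0,0,0,0,0,3,1,0,0,1,0,0,0,0,0,0,0,1] -> counters[47]=1

Answer: 1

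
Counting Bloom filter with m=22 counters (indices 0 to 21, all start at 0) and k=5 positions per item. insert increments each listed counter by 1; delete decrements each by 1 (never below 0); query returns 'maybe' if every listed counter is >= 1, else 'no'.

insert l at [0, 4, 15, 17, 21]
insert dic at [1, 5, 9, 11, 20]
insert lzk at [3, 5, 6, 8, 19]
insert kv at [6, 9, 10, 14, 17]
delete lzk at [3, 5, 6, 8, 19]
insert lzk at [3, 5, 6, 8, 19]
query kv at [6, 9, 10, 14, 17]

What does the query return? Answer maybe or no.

Step 1: insert l at [0, 4, 15, 17, 21] -> counters=[1,0,0,0,1,0,0,0,0,0,0,0,0,0,0,1,0,1,0,0,0,1]
Step 2: insert dic at [1, 5, 9, 11, 20] -> counters=[1,1,0,0,1,1,0,0,0,1,0,1,0,0,0,1,0,1,0,0,1,1]
Step 3: insert lzk at [3, 5, 6, 8, 19] -> counters=[1,1,0,1,1,2,1,0,1,1,0,1,0,0,0,1,0,1,0,1,1,1]
Step 4: insert kv at [6, 9, 10, 14, 17] -> counters=[1,1,0,1,1,2,2,0,1,2,1,1,0,0,1,1,0,2,0,1,1,1]
Step 5: delete lzk at [3, 5, 6, 8, 19] -> counters=[1,1,0,0,1,1,1,0,0,2,1,1,0,0,1,1,0,2,0,0,1,1]
Step 6: insert lzk at [3, 5, 6, 8, 19] -> counters=[1,1,0,1,1,2,2,0,1,2,1,1,0,0,1,1,0,2,0,1,1,1]
Query kv: check counters[6]=2 counters[9]=2 counters[10]=1 counters[14]=1 counters[17]=2 -> maybe

Answer: maybe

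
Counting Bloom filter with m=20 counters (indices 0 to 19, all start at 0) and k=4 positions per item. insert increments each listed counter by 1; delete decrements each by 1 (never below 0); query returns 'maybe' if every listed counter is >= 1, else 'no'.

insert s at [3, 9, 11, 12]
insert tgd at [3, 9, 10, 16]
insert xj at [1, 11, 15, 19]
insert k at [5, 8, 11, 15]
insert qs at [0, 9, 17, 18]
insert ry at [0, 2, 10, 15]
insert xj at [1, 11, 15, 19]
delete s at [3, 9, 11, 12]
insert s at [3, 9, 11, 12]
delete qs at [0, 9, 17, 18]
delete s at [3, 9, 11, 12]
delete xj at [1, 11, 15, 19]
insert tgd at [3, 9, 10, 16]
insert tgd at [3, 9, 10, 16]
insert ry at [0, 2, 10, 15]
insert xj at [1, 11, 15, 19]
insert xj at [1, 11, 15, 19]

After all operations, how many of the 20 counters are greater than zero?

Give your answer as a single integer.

Answer: 12

Derivation:
Step 1: insert s at [3, 9, 11, 12] -> counters=[0,0,0,1,0,0,0,0,0,1,0,1,1,0,0,0,0,0,0,0]
Step 2: insert tgd at [3, 9, 10, 16] -> counters=[0,0,0,2,0,0,0,0,0,2,1,1,1,0,0,0,1,0,0,0]
Step 3: insert xj at [1, 11, 15, 19] -> counters=[0,1,0,2,0,0,0,0,0,2,1,2,1,0,0,1,1,0,0,1]
Step 4: insert k at [5, 8, 11, 15] -> counters=[0,1,0,2,0,1,0,0,1,2,1,3,1,0,0,2,1,0,0,1]
Step 5: insert qs at [0, 9, 17, 18] -> counters=[1,1,0,2,0,1,0,0,1,3,1,3,1,0,0,2,1,1,1,1]
Step 6: insert ry at [0, 2, 10, 15] -> counters=[2,1,1,2,0,1,0,0,1,3,2,3,1,0,0,3,1,1,1,1]
Step 7: insert xj at [1, 11, 15, 19] -> counters=[2,2,1,2,0,1,0,0,1,3,2,4,1,0,0,4,1,1,1,2]
Step 8: delete s at [3, 9, 11, 12] -> counters=[2,2,1,1,0,1,0,0,1,2,2,3,0,0,0,4,1,1,1,2]
Step 9: insert s at [3, 9, 11, 12] -> counters=[2,2,1,2,0,1,0,0,1,3,2,4,1,0,0,4,1,1,1,2]
Step 10: delete qs at [0, 9, 17, 18] -> counters=[1,2,1,2,0,1,0,0,1,2,2,4,1,0,0,4,1,0,0,2]
Step 11: delete s at [3, 9, 11, 12] -> counters=[1,2,1,1,0,1,0,0,1,1,2,3,0,0,0,4,1,0,0,2]
Step 12: delete xj at [1, 11, 15, 19] -> counters=[1,1,1,1,0,1,0,0,1,1,2,2,0,0,0,3,1,0,0,1]
Step 13: insert tgd at [3, 9, 10, 16] -> counters=[1,1,1,2,0,1,0,0,1,2,3,2,0,0,0,3,2,0,0,1]
Step 14: insert tgd at [3, 9, 10, 16] -> counters=[1,1,1,3,0,1,0,0,1,3,4,2,0,0,0,3,3,0,0,1]
Step 15: insert ry at [0, 2, 10, 15] -> counters=[2,1,2,3,0,1,0,0,1,3,5,2,0,0,0,4,3,0,0,1]
Step 16: insert xj at [1, 11, 15, 19] -> counters=[2,2,2,3,0,1,0,0,1,3,5,3,0,0,0,5,3,0,0,2]
Step 17: insert xj at [1, 11, 15, 19] -> counters=[2,3,2,3,0,1,0,0,1,3,5,4,0,0,0,6,3,0,0,3]
Final counters=[2,3,2,3,0,1,0,0,1,3,5,4,0,0,0,6,3,0,0,3] -> 12 nonzero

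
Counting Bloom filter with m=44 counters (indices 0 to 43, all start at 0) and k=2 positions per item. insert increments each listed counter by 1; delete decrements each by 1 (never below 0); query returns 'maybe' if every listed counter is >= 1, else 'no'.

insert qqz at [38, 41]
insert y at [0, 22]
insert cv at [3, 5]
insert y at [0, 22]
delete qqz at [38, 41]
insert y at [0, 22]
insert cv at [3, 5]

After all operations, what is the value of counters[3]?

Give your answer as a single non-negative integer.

Step 1: insert qqz at [38, 41] -> counters=[0,0,0,0,0,0,0,0,0,0,0,0,0,0,0,0,0,0,0,0,0,0,0,0,0,0,0,0,0,0,0,0,0,0,0,0,0,0,1,0,0,1,0,0]
Step 2: insert y at [0, 22] -> counters=[1,0,0,0,0,0,0,0,0,0,0,0,0,0,0,0,0,0,0,0,0,0,1,0,0,0,0,0,0,0,0,0,0,0,0,0,0,0,1,0,0,1,0,0]
Step 3: insert cv at [3, 5] -> counters=[1,0,0,1,0,1,0,0,0,0,0,0,0,0,0,0,0,0,0,0,0,0,1,0,0,0,0,0,0,0,0,0,0,0,0,0,0,0,1,0,0,1,0,0]
Step 4: insert y at [0, 22] -> counters=[2,0,0,1,0,1,0,0,0,0,0,0,0,0,0,0,0,0,0,0,0,0,2,0,0,0,0,0,0,0,0,0,0,0,0,0,0,0,1,0,0,1,0,0]
Step 5: delete qqz at [38, 41] -> counters=[2,0,0,1,0,1,0,0,0,0,0,0,0,0,0,0,0,0,0,0,0,0,2,0,0,0,0,0,0,0,0,0,0,0,0,0,0,0,0,0,0,0,0,0]
Step 6: insert y at [0, 22] -> counters=[3,0,0,1,0,1,0,0,0,0,0,0,0,0,0,0,0,0,0,0,0,0,3,0,0,0,0,0,0,0,0,0,0,0,0,0,0,0,0,0,0,0,0,0]
Step 7: insert cv at [3, 5] -> counters=[3,0,0,2,0,2,0,0,0,0,0,0,0,0,0,0,0,0,0,0,0,0,3,0,0,0,0,0,0,0,0,0,0,0,0,0,0,0,0,0,0,0,0,0]
Final counters=[3,0,0,2,0,2,0,0,0,0,0,0,0,0,0,0,0,0,0,0,0,0,3,0,0,0,0,0,0,0,0,0,0,0,0,0,0,0,0,0,0,0,0,0] -> counters[3]=2

Answer: 2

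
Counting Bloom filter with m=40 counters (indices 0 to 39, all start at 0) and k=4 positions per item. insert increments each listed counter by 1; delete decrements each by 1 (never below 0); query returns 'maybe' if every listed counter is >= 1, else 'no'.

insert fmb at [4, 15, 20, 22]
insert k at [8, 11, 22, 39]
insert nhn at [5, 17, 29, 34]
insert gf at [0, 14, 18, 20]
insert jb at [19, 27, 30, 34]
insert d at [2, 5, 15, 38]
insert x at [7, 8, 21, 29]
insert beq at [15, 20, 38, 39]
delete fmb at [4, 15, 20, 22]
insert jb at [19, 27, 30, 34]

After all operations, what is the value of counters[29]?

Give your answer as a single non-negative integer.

Answer: 2

Derivation:
Step 1: insert fmb at [4, 15, 20, 22] -> counters=[0,0,0,0,1,0,0,0,0,0,0,0,0,0,0,1,0,0,0,0,1,0,1,0,0,0,0,0,0,0,0,0,0,0,0,0,0,0,0,0]
Step 2: insert k at [8, 11, 22, 39] -> counters=[0,0,0,0,1,0,0,0,1,0,0,1,0,0,0,1,0,0,0,0,1,0,2,0,0,0,0,0,0,0,0,0,0,0,0,0,0,0,0,1]
Step 3: insert nhn at [5, 17, 29, 34] -> counters=[0,0,0,0,1,1,0,0,1,0,0,1,0,0,0,1,0,1,0,0,1,0,2,0,0,0,0,0,0,1,0,0,0,0,1,0,0,0,0,1]
Step 4: insert gf at [0, 14, 18, 20] -> counters=[1,0,0,0,1,1,0,0,1,0,0,1,0,0,1,1,0,1,1,0,2,0,2,0,0,0,0,0,0,1,0,0,0,0,1,0,0,0,0,1]
Step 5: insert jb at [19, 27, 30, 34] -> counters=[1,0,0,0,1,1,0,0,1,0,0,1,0,0,1,1,0,1,1,1,2,0,2,0,0,0,0,1,0,1,1,0,0,0,2,0,0,0,0,1]
Step 6: insert d at [2, 5, 15, 38] -> counters=[1,0,1,0,1,2,0,0,1,0,0,1,0,0,1,2,0,1,1,1,2,0,2,0,0,0,0,1,0,1,1,0,0,0,2,0,0,0,1,1]
Step 7: insert x at [7, 8, 21, 29] -> counters=[1,0,1,0,1,2,0,1,2,0,0,1,0,0,1,2,0,1,1,1,2,1,2,0,0,0,0,1,0,2,1,0,0,0,2,0,0,0,1,1]
Step 8: insert beq at [15, 20, 38, 39] -> counters=[1,0,1,0,1,2,0,1,2,0,0,1,0,0,1,3,0,1,1,1,3,1,2,0,0,0,0,1,0,2,1,0,0,0,2,0,0,0,2,2]
Step 9: delete fmb at [4, 15, 20, 22] -> counters=[1,0,1,0,0,2,0,1,2,0,0,1,0,0,1,2,0,1,1,1,2,1,1,0,0,0,0,1,0,2,1,0,0,0,2,0,0,0,2,2]
Step 10: insert jb at [19, 27, 30, 34] -> counters=[1,0,1,0,0,2,0,1,2,0,0,1,0,0,1,2,0,1,1,2,2,1,1,0,0,0,0,2,0,2,2,0,0,0,3,0,0,0,2,2]
Final counters=[1,0,1,0,0,2,0,1,2,0,0,1,0,0,1,2,0,1,1,2,2,1,1,0,0,0,0,2,0,2,2,0,0,0,3,0,0,0,2,2] -> counters[29]=2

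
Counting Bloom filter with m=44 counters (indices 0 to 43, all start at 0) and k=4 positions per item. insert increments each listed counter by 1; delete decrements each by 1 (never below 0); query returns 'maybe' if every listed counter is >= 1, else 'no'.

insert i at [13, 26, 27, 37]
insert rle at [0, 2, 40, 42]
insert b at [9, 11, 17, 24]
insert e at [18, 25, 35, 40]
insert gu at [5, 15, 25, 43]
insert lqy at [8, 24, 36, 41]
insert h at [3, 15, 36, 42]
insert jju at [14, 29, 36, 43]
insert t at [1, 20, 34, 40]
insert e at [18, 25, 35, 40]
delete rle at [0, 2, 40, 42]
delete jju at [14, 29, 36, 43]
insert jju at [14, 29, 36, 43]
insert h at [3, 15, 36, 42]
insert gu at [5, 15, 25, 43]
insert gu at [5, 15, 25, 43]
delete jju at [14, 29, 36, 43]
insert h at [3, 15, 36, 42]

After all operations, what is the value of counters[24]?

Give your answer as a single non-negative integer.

Step 1: insert i at [13, 26, 27, 37] -> counters=[0,0,0,0,0,0,0,0,0,0,0,0,0,1,0,0,0,0,0,0,0,0,0,0,0,0,1,1,0,0,0,0,0,0,0,0,0,1,0,0,0,0,0,0]
Step 2: insert rle at [0, 2, 40, 42] -> counters=[1,0,1,0,0,0,0,0,0,0,0,0,0,1,0,0,0,0,0,0,0,0,0,0,0,0,1,1,0,0,0,0,0,0,0,0,0,1,0,0,1,0,1,0]
Step 3: insert b at [9, 11, 17, 24] -> counters=[1,0,1,0,0,0,0,0,0,1,0,1,0,1,0,0,0,1,0,0,0,0,0,0,1,0,1,1,0,0,0,0,0,0,0,0,0,1,0,0,1,0,1,0]
Step 4: insert e at [18, 25, 35, 40] -> counters=[1,0,1,0,0,0,0,0,0,1,0,1,0,1,0,0,0,1,1,0,0,0,0,0,1,1,1,1,0,0,0,0,0,0,0,1,0,1,0,0,2,0,1,0]
Step 5: insert gu at [5, 15, 25, 43] -> counters=[1,0,1,0,0,1,0,0,0,1,0,1,0,1,0,1,0,1,1,0,0,0,0,0,1,2,1,1,0,0,0,0,0,0,0,1,0,1,0,0,2,0,1,1]
Step 6: insert lqy at [8, 24, 36, 41] -> counters=[1,0,1,0,0,1,0,0,1,1,0,1,0,1,0,1,0,1,1,0,0,0,0,0,2,2,1,1,0,0,0,0,0,0,0,1,1,1,0,0,2,1,1,1]
Step 7: insert h at [3, 15, 36, 42] -> counters=[1,0,1,1,0,1,0,0,1,1,0,1,0,1,0,2,0,1,1,0,0,0,0,0,2,2,1,1,0,0,0,0,0,0,0,1,2,1,0,0,2,1,2,1]
Step 8: insert jju at [14, 29, 36, 43] -> counters=[1,0,1,1,0,1,0,0,1,1,0,1,0,1,1,2,0,1,1,0,0,0,0,0,2,2,1,1,0,1,0,0,0,0,0,1,3,1,0,0,2,1,2,2]
Step 9: insert t at [1, 20, 34, 40] -> counters=[1,1,1,1,0,1,0,0,1,1,0,1,0,1,1,2,0,1,1,0,1,0,0,0,2,2,1,1,0,1,0,0,0,0,1,1,3,1,0,0,3,1,2,2]
Step 10: insert e at [18, 25, 35, 40] -> counters=[1,1,1,1,0,1,0,0,1,1,0,1,0,1,1,2,0,1,2,0,1,0,0,0,2,3,1,1,0,1,0,0,0,0,1,2,3,1,0,0,4,1,2,2]
Step 11: delete rle at [0, 2, 40, 42] -> counters=[0,1,0,1,0,1,0,0,1,1,0,1,0,1,1,2,0,1,2,0,1,0,0,0,2,3,1,1,0,1,0,0,0,0,1,2,3,1,0,0,3,1,1,2]
Step 12: delete jju at [14, 29, 36, 43] -> counters=[0,1,0,1,0,1,0,0,1,1,0,1,0,1,0,2,0,1,2,0,1,0,0,0,2,3,1,1,0,0,0,0,0,0,1,2,2,1,0,0,3,1,1,1]
Step 13: insert jju at [14, 29, 36, 43] -> counters=[0,1,0,1,0,1,0,0,1,1,0,1,0,1,1,2,0,1,2,0,1,0,0,0,2,3,1,1,0,1,0,0,0,0,1,2,3,1,0,0,3,1,1,2]
Step 14: insert h at [3, 15, 36, 42] -> counters=[0,1,0,2,0,1,0,0,1,1,0,1,0,1,1,3,0,1,2,0,1,0,0,0,2,3,1,1,0,1,0,0,0,0,1,2,4,1,0,0,3,1,2,2]
Step 15: insert gu at [5, 15, 25, 43] -> counters=[0,1,0,2,0,2,0,0,1,1,0,1,0,1,1,4,0,1,2,0,1,0,0,0,2,4,1,1,0,1,0,0,0,0,1,2,4,1,0,0,3,1,2,3]
Step 16: insert gu at [5, 15, 25, 43] -> counters=[0,1,0,2,0,3,0,0,1,1,0,1,0,1,1,5,0,1,2,0,1,0,0,0,2,5,1,1,0,1,0,0,0,0,1,2,4,1,0,0,3,1,2,4]
Step 17: delete jju at [14, 29, 36, 43] -> counters=[0,1,0,2,0,3,0,0,1,1,0,1,0,1,0,5,0,1,2,0,1,0,0,0,2,5,1,1,0,0,0,0,0,0,1,2,3,1,0,0,3,1,2,3]
Step 18: insert h at [3, 15, 36, 42] -> counters=[0,1,0,3,0,3,0,0,1,1,0,1,0,1,0,6,0,1,2,0,1,0,0,0,2,5,1,1,0,0,0,0,0,0,1,2,4,1,0,0,3,1,3,3]
Final counters=[0,1,0,3,0,3,0,0,1,1,0,1,0,1,0,6,0,1,2,0,1,0,0,0,2,5,1,1,0,0,0,0,0,0,1,2,4,1,0,0,3,1,3,3] -> counters[24]=2

Answer: 2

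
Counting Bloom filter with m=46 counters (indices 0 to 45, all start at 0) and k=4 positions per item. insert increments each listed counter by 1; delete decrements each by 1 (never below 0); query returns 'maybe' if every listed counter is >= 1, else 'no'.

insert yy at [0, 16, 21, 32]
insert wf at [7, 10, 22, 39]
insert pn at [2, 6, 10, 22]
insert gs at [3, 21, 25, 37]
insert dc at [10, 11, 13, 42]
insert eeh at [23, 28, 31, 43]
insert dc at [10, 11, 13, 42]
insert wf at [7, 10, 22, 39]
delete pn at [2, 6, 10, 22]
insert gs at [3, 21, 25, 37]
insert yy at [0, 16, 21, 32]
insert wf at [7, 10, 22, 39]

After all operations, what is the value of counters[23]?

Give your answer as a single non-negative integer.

Answer: 1

Derivation:
Step 1: insert yy at [0, 16, 21, 32] -> counters=[1,0,0,0,0,0,0,0,0,0,0,0,0,0,0,0,1,0,0,0,0,1,0,0,0,0,0,0,0,0,0,0,1,0,0,0,0,0,0,0,0,0,0,0,0,0]
Step 2: insert wf at [7, 10, 22, 39] -> counters=[1,0,0,0,0,0,0,1,0,0,1,0,0,0,0,0,1,0,0,0,0,1,1,0,0,0,0,0,0,0,0,0,1,0,0,0,0,0,0,1,0,0,0,0,0,0]
Step 3: insert pn at [2, 6, 10, 22] -> counters=[1,0,1,0,0,0,1,1,0,0,2,0,0,0,0,0,1,0,0,0,0,1,2,0,0,0,0,0,0,0,0,0,1,0,0,0,0,0,0,1,0,0,0,0,0,0]
Step 4: insert gs at [3, 21, 25, 37] -> counters=[1,0,1,1,0,0,1,1,0,0,2,0,0,0,0,0,1,0,0,0,0,2,2,0,0,1,0,0,0,0,0,0,1,0,0,0,0,1,0,1,0,0,0,0,0,0]
Step 5: insert dc at [10, 11, 13, 42] -> counters=[1,0,1,1,0,0,1,1,0,0,3,1,0,1,0,0,1,0,0,0,0,2,2,0,0,1,0,0,0,0,0,0,1,0,0,0,0,1,0,1,0,0,1,0,0,0]
Step 6: insert eeh at [23, 28, 31, 43] -> counters=[1,0,1,1,0,0,1,1,0,0,3,1,0,1,0,0,1,0,0,0,0,2,2,1,0,1,0,0,1,0,0,1,1,0,0,0,0,1,0,1,0,0,1,1,0,0]
Step 7: insert dc at [10, 11, 13, 42] -> counters=[1,0,1,1,0,0,1,1,0,0,4,2,0,2,0,0,1,0,0,0,0,2,2,1,0,1,0,0,1,0,0,1,1,0,0,0,0,1,0,1,0,0,2,1,0,0]
Step 8: insert wf at [7, 10, 22, 39] -> counters=[1,0,1,1,0,0,1,2,0,0,5,2,0,2,0,0,1,0,0,0,0,2,3,1,0,1,0,0,1,0,0,1,1,0,0,0,0,1,0,2,0,0,2,1,0,0]
Step 9: delete pn at [2, 6, 10, 22] -> counters=[1,0,0,1,0,0,0,2,0,0,4,2,0,2,0,0,1,0,0,0,0,2,2,1,0,1,0,0,1,0,0,1,1,0,0,0,0,1,0,2,0,0,2,1,0,0]
Step 10: insert gs at [3, 21, 25, 37] -> counters=[1,0,0,2,0,0,0,2,0,0,4,2,0,2,0,0,1,0,0,0,0,3,2,1,0,2,0,0,1,0,0,1,1,0,0,0,0,2,0,2,0,0,2,1,0,0]
Step 11: insert yy at [0, 16, 21, 32] -> counters=[2,0,0,2,0,0,0,2,0,0,4,2,0,2,0,0,2,0,0,0,0,4,2,1,0,2,0,0,1,0,0,1,2,0,0,0,0,2,0,2,0,0,2,1,0,0]
Step 12: insert wf at [7, 10, 22, 39] -> counters=[2,0,0,2,0,0,0,3,0,0,5,2,0,2,0,0,2,0,0,0,0,4,3,1,0,2,0,0,1,0,0,1,2,0,0,0,0,2,0,3,0,0,2,1,0,0]
Final counters=[2,0,0,2,0,0,0,3,0,0,5,2,0,2,0,0,2,0,0,0,0,4,3,1,0,2,0,0,1,0,0,1,2,0,0,0,0,2,0,3,0,0,2,1,0,0] -> counters[23]=1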